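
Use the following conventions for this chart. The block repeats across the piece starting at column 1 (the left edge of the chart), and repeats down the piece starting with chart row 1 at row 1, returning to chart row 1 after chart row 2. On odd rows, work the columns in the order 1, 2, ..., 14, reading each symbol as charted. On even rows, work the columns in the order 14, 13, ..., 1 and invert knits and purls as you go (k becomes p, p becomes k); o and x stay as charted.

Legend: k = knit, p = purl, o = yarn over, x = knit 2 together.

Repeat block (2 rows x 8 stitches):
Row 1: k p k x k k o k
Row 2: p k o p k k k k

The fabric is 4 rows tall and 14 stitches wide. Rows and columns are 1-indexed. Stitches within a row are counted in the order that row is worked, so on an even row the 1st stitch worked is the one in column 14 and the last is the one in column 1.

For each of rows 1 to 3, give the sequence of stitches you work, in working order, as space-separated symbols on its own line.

Row 1: chart row 1, RS - tile across columns 1-14 and work as-is.
Row 2: chart row 2, WS - tiled (columns 1-14): p k o p k k k k p k o p k k; work from column 14 back to 1 with k<->p swapped.
Row 3: chart row 1, RS - tile across columns 1-14 and work as-is.

== ROWS AS WORKED ==
k p k x k k o k k p k x k k
p p k o p k p p p p k o p k
k p k x k k o k k p k x k k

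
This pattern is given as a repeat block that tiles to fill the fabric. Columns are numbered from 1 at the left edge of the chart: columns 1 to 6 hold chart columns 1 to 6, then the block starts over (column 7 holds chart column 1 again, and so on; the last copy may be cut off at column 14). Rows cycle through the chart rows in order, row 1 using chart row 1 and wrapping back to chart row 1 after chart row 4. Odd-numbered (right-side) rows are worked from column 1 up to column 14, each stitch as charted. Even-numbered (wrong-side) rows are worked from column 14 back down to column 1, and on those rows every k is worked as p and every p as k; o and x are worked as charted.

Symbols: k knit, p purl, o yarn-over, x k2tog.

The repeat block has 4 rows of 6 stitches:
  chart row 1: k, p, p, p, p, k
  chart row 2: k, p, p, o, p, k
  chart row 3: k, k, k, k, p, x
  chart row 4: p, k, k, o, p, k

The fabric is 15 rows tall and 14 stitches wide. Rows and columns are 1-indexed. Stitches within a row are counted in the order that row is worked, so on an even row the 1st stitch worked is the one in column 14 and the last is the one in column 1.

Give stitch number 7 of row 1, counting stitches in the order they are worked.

For row 1: chart row = ((1-1) mod 4) + 1 = 1; this is a RS (odd) row.
Chart row 1 tiled across columns 1-14: k p p p p k k p p p p k k p
Right side: take the tiled row as-is (worked left to right from column 1).
Stitch 7 in working order -> k

Result:
k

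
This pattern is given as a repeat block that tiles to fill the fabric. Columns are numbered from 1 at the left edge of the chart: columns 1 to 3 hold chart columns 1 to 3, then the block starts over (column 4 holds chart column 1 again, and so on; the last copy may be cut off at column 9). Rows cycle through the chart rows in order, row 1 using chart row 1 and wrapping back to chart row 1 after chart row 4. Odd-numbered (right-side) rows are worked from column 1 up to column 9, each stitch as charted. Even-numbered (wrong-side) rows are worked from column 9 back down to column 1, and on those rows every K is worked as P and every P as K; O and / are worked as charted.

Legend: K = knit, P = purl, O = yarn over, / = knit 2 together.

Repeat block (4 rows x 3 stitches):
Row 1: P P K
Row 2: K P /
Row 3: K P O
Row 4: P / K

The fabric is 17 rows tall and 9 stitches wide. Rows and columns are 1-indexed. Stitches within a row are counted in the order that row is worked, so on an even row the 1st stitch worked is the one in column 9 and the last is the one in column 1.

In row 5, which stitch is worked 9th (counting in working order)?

Stitch:
K

Derivation:
Row 5 uses chart row ((5-1) mod 4)+1 = 1. Row 5 is odd, so RS.
Chart row 1 tiled across columns 1-9: P P K P P K P P K
RS row: no reversal, no swap; stitch n worked = column n.
The 9th stitch worked is K.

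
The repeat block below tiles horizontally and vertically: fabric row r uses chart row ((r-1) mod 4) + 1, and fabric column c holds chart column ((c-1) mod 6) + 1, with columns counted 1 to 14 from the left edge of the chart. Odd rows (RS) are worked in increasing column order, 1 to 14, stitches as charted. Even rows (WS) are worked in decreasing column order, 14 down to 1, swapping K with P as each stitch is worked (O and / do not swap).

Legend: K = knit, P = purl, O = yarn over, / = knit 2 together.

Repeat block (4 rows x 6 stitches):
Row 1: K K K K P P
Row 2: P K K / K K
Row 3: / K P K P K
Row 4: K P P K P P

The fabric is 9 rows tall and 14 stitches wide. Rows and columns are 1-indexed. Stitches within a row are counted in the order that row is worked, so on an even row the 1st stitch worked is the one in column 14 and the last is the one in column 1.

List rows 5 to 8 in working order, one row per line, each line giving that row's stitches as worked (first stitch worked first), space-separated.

Rows as worked:
K K K K P P K K K K P P K K
P K P P / P P K P P / P P K
/ K P K P K / K P K P K / K
K P K K P K K P K K P K K P

Derivation:
Row 5: chart row 1, RS - tile across columns 1-14 and work as-is.
Row 6: chart row 2, WS - tiled (columns 1-14): P K K / K K P K K / K K P K; work from column 14 back to 1 with K<->P swapped.
Row 7: chart row 3, RS - tile across columns 1-14 and work as-is.
Row 8: chart row 4, WS - tiled (columns 1-14): K P P K P P K P P K P P K P; work from column 14 back to 1 with K<->P swapped.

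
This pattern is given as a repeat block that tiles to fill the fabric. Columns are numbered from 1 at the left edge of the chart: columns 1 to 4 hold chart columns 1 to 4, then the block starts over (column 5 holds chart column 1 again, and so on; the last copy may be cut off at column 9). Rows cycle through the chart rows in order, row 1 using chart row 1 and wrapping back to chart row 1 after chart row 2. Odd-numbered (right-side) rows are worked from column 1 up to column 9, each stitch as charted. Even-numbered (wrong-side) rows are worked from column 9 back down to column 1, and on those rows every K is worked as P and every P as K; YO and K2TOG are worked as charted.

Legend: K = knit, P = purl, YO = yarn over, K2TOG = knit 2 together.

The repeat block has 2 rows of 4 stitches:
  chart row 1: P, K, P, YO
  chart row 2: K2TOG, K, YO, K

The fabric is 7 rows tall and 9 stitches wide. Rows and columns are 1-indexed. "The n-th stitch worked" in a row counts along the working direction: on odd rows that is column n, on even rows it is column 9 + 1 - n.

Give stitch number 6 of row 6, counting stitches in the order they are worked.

== STITCH ==
P

Derivation:
Row 6: (6-1) mod 2 = 1, so use chart row 2. Even row -> WS.
Chart row 2 tiled across columns 1-9: K2TOG K YO K K2TOG K YO K K2TOG
Wrong side: read the tiled row from column 9 down to 1 and exchange K with P (leave YO, K2TOG).
Row 6 as worked: K2TOG P YO P K2TOG P YO P K2TOG
The 6th stitch worked is P.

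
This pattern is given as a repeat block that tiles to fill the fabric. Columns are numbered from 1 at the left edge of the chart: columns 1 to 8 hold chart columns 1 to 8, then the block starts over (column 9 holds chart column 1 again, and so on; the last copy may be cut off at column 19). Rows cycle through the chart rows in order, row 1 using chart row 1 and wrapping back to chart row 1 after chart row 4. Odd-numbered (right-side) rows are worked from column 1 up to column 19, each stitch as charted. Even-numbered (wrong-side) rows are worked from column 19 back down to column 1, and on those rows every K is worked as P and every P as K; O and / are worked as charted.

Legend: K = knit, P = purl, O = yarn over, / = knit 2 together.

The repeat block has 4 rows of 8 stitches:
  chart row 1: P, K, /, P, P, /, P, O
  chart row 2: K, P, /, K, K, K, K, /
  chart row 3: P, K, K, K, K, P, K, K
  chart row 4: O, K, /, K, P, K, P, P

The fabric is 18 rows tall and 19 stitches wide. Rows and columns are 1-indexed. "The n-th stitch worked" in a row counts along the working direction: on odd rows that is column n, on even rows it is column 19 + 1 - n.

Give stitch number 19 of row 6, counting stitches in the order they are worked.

For row 6: chart row = ((6-1) mod 4) + 1 = 2; this is a WS (even) row.
Chart row 2 tiled across columns 1-19: K P / K K K K / K P / K K K K / K P /
Wrong side: read the tiled row from column 19 down to 1 and exchange K with P (leave O, /).
Row 6 as worked: / K P / P P P P / K P / P P P P / K P
Stitch 19 in working order -> P

Stitch:
P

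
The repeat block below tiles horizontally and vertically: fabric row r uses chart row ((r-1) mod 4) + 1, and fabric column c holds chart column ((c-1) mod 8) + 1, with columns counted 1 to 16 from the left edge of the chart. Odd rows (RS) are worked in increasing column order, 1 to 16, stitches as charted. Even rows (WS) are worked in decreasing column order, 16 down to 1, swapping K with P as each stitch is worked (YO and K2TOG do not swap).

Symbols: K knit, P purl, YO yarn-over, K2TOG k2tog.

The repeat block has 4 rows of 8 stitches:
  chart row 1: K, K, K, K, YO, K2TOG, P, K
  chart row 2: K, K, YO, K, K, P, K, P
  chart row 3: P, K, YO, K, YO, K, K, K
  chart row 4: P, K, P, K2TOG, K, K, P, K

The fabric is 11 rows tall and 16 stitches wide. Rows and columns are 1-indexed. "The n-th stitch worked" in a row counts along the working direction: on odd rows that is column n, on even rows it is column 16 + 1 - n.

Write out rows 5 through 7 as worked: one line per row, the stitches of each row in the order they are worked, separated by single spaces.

Row 5: chart row 1, RS - tile across columns 1-16 and work as-is.
Row 6: chart row 2, WS - tiled (columns 1-16): K K YO K K P K P K K YO K K P K P; work from column 16 back to 1 with K<->P swapped.
Row 7: chart row 3, RS - tile across columns 1-16 and work as-is.

Result:
K K K K YO K2TOG P K K K K K YO K2TOG P K
K P K P P YO P P K P K P P YO P P
P K YO K YO K K K P K YO K YO K K K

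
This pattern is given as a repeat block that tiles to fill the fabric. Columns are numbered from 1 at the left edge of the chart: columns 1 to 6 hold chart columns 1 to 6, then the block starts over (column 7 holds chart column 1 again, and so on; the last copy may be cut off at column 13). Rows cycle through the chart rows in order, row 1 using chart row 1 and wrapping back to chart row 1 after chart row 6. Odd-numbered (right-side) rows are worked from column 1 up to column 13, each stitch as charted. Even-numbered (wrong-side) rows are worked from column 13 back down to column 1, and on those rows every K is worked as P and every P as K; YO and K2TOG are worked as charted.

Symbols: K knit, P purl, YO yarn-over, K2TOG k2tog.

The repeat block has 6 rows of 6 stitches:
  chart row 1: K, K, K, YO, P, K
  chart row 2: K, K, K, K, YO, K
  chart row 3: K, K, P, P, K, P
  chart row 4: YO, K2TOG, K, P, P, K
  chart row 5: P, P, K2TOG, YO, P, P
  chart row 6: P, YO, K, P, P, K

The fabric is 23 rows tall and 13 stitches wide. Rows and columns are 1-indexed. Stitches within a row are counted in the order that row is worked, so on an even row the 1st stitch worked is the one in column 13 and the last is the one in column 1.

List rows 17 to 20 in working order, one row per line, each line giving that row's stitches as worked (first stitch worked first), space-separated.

Rows as worked:
P P K2TOG YO P P P P K2TOG YO P P P
K P K K P YO K P K K P YO K
K K K YO P K K K K YO P K K
P P YO P P P P P YO P P P P

Derivation:
Row 17: chart row 5, RS - tile across columns 1-13 and work as-is.
Row 18: chart row 6, WS - tiled (columns 1-13): P YO K P P K P YO K P P K P; work from column 13 back to 1 with K<->P swapped.
Row 19: chart row 1, RS - tile across columns 1-13 and work as-is.
Row 20: chart row 2, WS - tiled (columns 1-13): K K K K YO K K K K K YO K K; work from column 13 back to 1 with K<->P swapped.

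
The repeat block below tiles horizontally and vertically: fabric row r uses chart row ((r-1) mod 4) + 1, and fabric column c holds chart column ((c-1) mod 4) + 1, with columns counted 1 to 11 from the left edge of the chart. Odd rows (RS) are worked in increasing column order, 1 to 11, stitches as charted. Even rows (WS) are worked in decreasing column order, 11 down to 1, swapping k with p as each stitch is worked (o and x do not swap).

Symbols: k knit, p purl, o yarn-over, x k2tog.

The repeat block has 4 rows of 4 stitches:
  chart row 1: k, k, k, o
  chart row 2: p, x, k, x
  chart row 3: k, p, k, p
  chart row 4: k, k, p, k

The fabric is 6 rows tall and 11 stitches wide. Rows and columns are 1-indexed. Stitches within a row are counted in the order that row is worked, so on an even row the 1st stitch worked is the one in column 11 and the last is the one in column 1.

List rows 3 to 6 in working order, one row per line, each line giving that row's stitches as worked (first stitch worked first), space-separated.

Row 3: chart row 3, RS - tile across columns 1-11 and work as-is.
Row 4: chart row 4, WS - tiled (columns 1-11): k k p k k k p k k k p; work from column 11 back to 1 with k<->p swapped.
Row 5: chart row 1, RS - tile across columns 1-11 and work as-is.
Row 6: chart row 2, WS - tiled (columns 1-11): p x k x p x k x p x k; work from column 11 back to 1 with k<->p swapped.

== ROWS AS WORKED ==
k p k p k p k p k p k
k p p p k p p p k p p
k k k o k k k o k k k
p x k x p x k x p x k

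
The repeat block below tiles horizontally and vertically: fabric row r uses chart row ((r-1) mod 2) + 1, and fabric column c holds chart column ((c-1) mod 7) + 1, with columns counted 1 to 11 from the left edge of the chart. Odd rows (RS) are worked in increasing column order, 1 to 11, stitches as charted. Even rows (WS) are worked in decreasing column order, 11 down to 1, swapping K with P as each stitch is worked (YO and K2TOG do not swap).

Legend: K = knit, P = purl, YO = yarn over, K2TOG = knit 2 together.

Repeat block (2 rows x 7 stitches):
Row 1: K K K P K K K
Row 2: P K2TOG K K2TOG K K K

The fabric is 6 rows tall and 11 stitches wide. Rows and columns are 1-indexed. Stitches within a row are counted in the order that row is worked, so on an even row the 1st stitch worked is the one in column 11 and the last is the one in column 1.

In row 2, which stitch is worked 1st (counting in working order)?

Stitch:
K2TOG

Derivation:
Row 2 uses chart row ((2-1) mod 2)+1 = 2. Row 2 is even, so WS.
Chart row 2 tiled across columns 1-11: P K2TOG K K2TOG K K K P K2TOG K K2TOG
WS: work from column 11 back to column 1 (reverse the tiled row), swapping K<->P (YO and K2TOG unchanged).
Row 2 as worked: K2TOG P K2TOG K P P P K2TOG P K2TOG K
Stitch 1 in working order -> K2TOG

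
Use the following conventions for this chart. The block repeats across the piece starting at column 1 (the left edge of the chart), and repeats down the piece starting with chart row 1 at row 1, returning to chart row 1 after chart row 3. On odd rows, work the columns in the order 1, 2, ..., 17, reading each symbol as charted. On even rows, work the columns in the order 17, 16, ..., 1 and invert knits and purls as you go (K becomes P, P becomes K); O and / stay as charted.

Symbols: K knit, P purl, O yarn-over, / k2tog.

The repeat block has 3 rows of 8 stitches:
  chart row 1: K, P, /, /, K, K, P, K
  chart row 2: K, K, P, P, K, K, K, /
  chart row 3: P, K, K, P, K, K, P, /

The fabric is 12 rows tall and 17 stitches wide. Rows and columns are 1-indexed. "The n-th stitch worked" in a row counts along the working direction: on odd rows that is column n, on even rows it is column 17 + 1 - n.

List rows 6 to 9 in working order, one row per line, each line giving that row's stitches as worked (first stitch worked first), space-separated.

== ROWS AS WORKED ==
K / K P P K P P K / K P P K P P K
K P / / K K P K K P / / K K P K K
P / P P P K K P P / P P P K K P P
P K K P K K P / P K K P K K P / P

Derivation:
Row 6: chart row 3, WS - tiled (columns 1-17): P K K P K K P / P K K P K K P / P; work from column 17 back to 1 with K<->P swapped.
Row 7: chart row 1, RS - tile across columns 1-17 and work as-is.
Row 8: chart row 2, WS - tiled (columns 1-17): K K P P K K K / K K P P K K K / K; work from column 17 back to 1 with K<->P swapped.
Row 9: chart row 3, RS - tile across columns 1-17 and work as-is.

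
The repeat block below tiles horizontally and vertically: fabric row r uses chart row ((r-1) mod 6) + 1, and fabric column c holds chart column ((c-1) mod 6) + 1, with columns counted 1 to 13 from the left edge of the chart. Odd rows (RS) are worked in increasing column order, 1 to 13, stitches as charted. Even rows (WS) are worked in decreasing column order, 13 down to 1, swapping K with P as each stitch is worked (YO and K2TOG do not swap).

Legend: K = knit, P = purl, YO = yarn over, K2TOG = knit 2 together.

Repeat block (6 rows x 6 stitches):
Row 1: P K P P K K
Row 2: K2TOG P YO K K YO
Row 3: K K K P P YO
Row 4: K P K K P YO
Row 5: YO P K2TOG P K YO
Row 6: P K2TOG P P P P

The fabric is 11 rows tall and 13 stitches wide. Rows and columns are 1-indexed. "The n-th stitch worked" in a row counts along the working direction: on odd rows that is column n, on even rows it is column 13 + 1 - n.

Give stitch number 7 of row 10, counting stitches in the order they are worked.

For row 10: chart row = ((10-1) mod 6) + 1 = 4; this is a WS (even) row.
Chart row 4 tiled across columns 1-13: K P K K P YO K P K K P YO K
Wrong side: read the tiled row from column 13 down to 1 and exchange K with P (leave YO, K2TOG).
Row 10 as worked: P YO K P P K P YO K P P K P
Stitch 7 in working order -> P

Stitch:
P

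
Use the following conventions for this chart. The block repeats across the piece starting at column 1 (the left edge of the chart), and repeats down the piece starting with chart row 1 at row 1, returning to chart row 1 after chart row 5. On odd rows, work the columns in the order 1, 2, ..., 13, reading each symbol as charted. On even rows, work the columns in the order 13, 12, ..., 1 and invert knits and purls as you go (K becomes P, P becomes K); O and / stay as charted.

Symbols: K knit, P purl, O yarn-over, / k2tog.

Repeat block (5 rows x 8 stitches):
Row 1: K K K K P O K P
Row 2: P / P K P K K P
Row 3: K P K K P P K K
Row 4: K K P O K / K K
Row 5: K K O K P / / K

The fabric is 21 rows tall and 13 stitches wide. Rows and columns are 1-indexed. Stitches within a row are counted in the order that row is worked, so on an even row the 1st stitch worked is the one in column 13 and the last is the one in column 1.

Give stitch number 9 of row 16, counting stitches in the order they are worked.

Row 16 uses chart row ((16-1) mod 5)+1 = 1. Row 16 is even, so WS.
Chart row 1 tiled across columns 1-13: K K K K P O K P K K K K P
Wrong side: read the tiled row from column 13 down to 1 and exchange K with P (leave O, /).
Row 16 as worked: K P P P P K P O K P P P P
Counting 9 along the worked row gives K.

Stitch:
K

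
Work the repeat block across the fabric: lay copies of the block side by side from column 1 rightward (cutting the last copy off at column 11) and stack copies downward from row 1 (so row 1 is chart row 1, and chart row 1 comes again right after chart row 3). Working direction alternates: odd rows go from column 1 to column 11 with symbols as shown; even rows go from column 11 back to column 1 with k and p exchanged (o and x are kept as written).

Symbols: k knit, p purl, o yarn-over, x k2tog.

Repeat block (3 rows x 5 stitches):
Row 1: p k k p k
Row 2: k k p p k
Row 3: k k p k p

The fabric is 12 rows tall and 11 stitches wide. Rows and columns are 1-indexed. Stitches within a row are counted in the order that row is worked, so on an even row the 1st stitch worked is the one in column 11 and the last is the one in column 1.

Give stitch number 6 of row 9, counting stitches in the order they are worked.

For row 9: chart row = ((9-1) mod 3) + 1 = 3; this is a RS (odd) row.
Chart row 3 tiled across columns 1-11: k k p k p k k p k p k
Right side: take the tiled row as-is (worked left to right from column 1).
Stitch 6 in working order -> k

Result:
k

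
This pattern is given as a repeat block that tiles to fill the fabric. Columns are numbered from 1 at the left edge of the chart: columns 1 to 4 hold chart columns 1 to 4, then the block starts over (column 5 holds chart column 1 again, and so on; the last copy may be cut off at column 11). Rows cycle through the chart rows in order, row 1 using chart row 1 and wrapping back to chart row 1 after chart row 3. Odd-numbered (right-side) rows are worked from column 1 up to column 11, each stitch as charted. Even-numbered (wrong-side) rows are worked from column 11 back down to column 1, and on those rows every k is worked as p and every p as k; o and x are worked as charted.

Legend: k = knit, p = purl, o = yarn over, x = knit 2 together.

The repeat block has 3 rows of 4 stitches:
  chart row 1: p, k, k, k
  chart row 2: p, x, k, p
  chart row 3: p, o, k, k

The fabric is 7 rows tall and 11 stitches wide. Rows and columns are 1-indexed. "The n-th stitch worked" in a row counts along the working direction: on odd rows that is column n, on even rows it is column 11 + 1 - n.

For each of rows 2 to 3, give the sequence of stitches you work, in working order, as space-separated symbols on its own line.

Rows as worked:
p x k k p x k k p x k
p o k k p o k k p o k

Derivation:
Row 2: chart row 2, WS - tiled (columns 1-11): p x k p p x k p p x k; work from column 11 back to 1 with k<->p swapped.
Row 3: chart row 3, RS - tile across columns 1-11 and work as-is.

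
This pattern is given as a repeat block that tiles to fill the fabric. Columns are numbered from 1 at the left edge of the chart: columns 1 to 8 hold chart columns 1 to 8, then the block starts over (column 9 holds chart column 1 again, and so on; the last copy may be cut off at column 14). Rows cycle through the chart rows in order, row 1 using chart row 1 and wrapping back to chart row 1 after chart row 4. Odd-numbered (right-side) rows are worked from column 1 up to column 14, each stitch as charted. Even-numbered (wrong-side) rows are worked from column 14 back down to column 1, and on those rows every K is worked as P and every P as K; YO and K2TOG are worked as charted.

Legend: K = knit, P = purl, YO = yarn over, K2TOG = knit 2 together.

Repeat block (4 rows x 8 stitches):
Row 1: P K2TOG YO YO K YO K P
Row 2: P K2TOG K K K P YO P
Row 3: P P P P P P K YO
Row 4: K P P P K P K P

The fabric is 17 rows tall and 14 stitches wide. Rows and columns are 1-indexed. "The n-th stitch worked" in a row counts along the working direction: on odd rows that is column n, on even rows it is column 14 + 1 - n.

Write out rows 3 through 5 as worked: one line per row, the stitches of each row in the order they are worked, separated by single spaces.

Row 3: chart row 3, RS - tile across columns 1-14 and work as-is.
Row 4: chart row 4, WS - tiled (columns 1-14): K P P P K P K P K P P P K P; work from column 14 back to 1 with K<->P swapped.
Row 5: chart row 1, RS - tile across columns 1-14 and work as-is.

== ROWS AS WORKED ==
P P P P P P K YO P P P P P P
K P K K K P K P K P K K K P
P K2TOG YO YO K YO K P P K2TOG YO YO K YO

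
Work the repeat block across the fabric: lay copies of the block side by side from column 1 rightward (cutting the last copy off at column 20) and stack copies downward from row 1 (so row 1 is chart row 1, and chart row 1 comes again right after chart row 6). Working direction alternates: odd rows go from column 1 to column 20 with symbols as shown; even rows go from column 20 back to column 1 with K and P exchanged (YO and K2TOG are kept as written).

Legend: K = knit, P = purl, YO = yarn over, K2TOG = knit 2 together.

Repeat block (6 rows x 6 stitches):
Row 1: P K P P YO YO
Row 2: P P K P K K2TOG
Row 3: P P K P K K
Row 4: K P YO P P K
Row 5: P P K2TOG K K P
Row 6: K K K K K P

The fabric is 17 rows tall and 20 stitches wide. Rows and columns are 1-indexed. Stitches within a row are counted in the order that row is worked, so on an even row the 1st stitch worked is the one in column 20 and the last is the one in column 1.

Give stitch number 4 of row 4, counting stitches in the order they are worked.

== STITCH ==
K

Derivation:
Row 4 uses chart row ((4-1) mod 6)+1 = 4. Row 4 is even, so WS.
Chart row 4 tiled across columns 1-20: K P YO P P K K P YO P P K K P YO P P K K P
Wrong side: read the tiled row from column 20 down to 1 and exchange K with P (leave YO, K2TOG).
Row 4 as worked: K P P K K YO K P P K K YO K P P K K YO K P
Stitch 4 in working order -> K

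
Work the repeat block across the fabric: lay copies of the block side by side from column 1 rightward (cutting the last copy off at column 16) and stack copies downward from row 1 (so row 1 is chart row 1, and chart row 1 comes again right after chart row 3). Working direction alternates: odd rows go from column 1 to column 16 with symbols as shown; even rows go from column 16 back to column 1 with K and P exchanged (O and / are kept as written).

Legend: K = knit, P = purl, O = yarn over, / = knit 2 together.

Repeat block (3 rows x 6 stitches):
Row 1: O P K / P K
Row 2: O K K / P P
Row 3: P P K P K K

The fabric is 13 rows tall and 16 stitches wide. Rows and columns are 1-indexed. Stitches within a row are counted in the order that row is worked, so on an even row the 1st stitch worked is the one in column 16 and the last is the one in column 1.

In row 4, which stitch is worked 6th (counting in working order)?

Result:
K

Derivation:
For row 4: chart row = ((4-1) mod 3) + 1 = 1; this is a WS (even) row.
Chart row 1 tiled across columns 1-16: O P K / P K O P K / P K O P K /
Wrong side: read the tiled row from column 16 down to 1 and exchange K with P (leave O, /).
Row 4 as worked: / P K O P K / P K O P K / P K O
Counting 6 along the worked row gives K.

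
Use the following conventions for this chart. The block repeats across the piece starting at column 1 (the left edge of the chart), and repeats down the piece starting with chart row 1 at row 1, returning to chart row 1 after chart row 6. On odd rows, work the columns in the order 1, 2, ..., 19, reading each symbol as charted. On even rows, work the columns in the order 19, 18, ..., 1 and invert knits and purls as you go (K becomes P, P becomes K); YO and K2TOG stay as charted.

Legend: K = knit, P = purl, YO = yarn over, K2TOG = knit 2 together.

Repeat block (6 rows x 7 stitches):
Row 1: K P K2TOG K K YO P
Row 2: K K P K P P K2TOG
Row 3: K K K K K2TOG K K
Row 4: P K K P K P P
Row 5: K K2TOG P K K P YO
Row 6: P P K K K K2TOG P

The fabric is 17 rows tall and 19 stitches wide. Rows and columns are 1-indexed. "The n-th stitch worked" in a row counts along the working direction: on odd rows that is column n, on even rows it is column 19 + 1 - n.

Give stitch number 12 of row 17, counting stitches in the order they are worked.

Row 17 uses chart row ((17-1) mod 6)+1 = 5. Row 17 is odd, so RS.
Chart row 5 tiled across columns 1-19: K K2TOG P K K P YO K K2TOG P K K P YO K K2TOG P K K
Right side: take the tiled row as-is (worked left to right from column 1).
Counting 12 along the worked row gives K.

== STITCH ==
K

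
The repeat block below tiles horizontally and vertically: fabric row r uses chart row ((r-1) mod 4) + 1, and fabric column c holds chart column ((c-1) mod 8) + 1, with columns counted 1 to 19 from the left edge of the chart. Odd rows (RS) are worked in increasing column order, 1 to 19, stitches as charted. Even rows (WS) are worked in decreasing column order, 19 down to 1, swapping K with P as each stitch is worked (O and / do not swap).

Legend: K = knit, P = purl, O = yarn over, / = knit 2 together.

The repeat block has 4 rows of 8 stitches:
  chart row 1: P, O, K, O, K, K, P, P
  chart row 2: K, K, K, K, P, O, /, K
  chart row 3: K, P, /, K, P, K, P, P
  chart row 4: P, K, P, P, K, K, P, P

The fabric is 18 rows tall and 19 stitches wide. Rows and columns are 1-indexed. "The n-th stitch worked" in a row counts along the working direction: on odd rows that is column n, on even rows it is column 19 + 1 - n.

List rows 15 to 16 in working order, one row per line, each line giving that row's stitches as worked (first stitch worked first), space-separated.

Row 15: chart row 3, RS - tile across columns 1-19 and work as-is.
Row 16: chart row 4, WS - tiled (columns 1-19): P K P P K K P P P K P P K K P P P K P; work from column 19 back to 1 with K<->P swapped.

Rows as worked:
K P / K P K P P K P / K P K P P K P /
K P K K K P P K K P K K K P P K K P K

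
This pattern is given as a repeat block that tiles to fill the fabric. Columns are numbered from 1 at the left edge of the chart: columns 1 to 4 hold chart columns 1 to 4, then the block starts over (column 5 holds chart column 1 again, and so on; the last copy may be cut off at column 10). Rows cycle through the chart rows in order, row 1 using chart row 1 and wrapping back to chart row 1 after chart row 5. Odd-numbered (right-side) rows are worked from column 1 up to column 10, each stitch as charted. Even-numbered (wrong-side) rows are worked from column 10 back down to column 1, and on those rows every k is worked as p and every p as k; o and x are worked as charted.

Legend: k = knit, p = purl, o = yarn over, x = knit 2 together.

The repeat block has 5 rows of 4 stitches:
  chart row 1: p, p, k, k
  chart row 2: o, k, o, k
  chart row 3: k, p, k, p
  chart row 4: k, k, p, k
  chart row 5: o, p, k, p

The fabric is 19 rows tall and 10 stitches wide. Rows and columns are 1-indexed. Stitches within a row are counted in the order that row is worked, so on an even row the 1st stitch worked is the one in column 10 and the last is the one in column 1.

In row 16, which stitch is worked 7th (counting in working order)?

Stitch:
p

Derivation:
Row 16 uses chart row ((16-1) mod 5)+1 = 1. Row 16 is even, so WS.
Chart row 1 tiled across columns 1-10: p p k k p p k k p p
WS row: flip the tiled sequence (start at column 10) and apply k<->p; o and x stay.
Row 16 as worked: k k p p k k p p k k
Stitch 7 in working order -> p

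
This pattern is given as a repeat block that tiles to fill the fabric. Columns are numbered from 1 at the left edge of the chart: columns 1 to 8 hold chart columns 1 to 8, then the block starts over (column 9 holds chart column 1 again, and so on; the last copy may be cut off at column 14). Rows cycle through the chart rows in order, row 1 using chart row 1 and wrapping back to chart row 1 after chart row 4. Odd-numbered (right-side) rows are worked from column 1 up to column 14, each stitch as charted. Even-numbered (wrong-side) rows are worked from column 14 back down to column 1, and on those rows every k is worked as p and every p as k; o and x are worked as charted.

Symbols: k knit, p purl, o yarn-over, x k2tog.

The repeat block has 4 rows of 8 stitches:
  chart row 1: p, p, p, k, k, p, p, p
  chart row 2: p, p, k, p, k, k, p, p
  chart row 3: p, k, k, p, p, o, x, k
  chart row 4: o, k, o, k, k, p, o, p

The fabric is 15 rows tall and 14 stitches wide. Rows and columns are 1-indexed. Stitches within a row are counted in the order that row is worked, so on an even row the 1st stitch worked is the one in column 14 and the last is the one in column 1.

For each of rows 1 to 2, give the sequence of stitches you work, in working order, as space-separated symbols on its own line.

Row 1: chart row 1, RS - tile across columns 1-14 and work as-is.
Row 2: chart row 2, WS - tiled (columns 1-14): p p k p k k p p p p k p k k; work from column 14 back to 1 with k<->p swapped.

== ROWS AS WORKED ==
p p p k k p p p p p p k k p
p p k p k k k k p p k p k k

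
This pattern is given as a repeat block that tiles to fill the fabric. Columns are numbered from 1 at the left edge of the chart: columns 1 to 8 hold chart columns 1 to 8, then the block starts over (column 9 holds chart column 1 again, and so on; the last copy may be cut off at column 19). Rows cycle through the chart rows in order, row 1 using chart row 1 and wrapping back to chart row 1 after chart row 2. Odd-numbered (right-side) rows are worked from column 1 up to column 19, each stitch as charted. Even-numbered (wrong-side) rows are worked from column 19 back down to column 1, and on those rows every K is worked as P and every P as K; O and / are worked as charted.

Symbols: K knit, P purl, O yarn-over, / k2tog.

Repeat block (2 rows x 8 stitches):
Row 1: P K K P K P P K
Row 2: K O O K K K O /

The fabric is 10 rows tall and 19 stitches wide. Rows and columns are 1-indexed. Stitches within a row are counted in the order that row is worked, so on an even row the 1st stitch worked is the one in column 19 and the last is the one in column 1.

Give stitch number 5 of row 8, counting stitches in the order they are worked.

Row 8: (8-1) mod 2 = 1, so use chart row 2. Even row -> WS.
Chart row 2 tiled across columns 1-19: K O O K K K O / K O O K K K O / K O O
Wrong side: read the tiled row from column 19 down to 1 and exchange K with P (leave O, /).
Row 8 as worked: O O P / O P P P O O P / O P P P O O P
The 5th stitch worked is O.

Result:
O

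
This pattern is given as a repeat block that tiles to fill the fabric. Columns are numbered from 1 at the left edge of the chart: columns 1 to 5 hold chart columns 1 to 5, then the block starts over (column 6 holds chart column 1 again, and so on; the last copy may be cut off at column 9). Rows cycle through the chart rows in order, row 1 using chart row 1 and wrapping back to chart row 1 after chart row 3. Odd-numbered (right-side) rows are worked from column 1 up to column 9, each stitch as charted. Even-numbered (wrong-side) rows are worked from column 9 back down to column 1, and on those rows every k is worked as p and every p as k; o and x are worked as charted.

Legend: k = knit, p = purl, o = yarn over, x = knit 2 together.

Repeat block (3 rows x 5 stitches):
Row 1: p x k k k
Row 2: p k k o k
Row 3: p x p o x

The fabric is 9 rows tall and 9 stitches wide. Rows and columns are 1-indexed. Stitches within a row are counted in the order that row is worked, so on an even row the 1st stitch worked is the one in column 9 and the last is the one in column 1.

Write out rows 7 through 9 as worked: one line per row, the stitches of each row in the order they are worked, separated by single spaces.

Row 7: chart row 1, RS - tile across columns 1-9 and work as-is.
Row 8: chart row 2, WS - tiled (columns 1-9): p k k o k p k k o; work from column 9 back to 1 with k<->p swapped.
Row 9: chart row 3, RS - tile across columns 1-9 and work as-is.

Rows as worked:
p x k k k p x k k
o p p k p o p p k
p x p o x p x p o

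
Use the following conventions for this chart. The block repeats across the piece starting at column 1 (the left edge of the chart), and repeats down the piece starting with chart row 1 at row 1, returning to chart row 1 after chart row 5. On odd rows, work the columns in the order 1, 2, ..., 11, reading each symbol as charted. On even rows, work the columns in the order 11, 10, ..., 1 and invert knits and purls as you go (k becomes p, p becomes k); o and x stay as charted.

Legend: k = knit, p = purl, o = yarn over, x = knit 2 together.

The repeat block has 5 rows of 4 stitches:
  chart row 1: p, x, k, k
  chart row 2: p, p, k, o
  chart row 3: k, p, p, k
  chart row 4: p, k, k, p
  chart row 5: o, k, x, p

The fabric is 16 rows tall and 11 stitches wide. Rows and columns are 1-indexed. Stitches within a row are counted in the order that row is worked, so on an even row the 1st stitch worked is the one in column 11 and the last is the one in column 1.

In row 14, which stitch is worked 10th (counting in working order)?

== STITCH ==
p

Derivation:
Row 14: (14-1) mod 5 = 3, so use chart row 4. Even row -> WS.
Chart row 4 tiled across columns 1-11: p k k p p k k p p k k
WS: work from column 11 back to column 1 (reverse the tiled row), swapping k<->p (o and x unchanged).
Row 14 as worked: p p k k p p k k p p k
Counting 10 along the worked row gives p.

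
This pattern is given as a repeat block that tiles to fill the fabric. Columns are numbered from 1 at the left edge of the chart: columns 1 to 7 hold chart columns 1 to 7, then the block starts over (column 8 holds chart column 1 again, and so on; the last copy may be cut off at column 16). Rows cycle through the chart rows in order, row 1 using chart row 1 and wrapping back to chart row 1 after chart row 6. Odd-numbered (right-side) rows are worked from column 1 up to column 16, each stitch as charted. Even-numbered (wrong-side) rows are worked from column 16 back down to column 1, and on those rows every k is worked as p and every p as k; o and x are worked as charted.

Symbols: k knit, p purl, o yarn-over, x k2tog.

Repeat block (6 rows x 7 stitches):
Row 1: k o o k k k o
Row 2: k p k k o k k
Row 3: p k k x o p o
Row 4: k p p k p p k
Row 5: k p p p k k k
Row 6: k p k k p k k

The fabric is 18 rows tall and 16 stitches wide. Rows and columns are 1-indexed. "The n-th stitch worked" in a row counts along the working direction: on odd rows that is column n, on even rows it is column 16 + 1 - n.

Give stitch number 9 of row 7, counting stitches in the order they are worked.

Row 7 uses chart row ((7-1) mod 6)+1 = 1. Row 7 is odd, so RS.
Chart row 1 tiled across columns 1-16: k o o k k k o k o o k k k o k o
Right side: take the tiled row as-is (worked left to right from column 1).
Counting 9 along the worked row gives o.

== STITCH ==
o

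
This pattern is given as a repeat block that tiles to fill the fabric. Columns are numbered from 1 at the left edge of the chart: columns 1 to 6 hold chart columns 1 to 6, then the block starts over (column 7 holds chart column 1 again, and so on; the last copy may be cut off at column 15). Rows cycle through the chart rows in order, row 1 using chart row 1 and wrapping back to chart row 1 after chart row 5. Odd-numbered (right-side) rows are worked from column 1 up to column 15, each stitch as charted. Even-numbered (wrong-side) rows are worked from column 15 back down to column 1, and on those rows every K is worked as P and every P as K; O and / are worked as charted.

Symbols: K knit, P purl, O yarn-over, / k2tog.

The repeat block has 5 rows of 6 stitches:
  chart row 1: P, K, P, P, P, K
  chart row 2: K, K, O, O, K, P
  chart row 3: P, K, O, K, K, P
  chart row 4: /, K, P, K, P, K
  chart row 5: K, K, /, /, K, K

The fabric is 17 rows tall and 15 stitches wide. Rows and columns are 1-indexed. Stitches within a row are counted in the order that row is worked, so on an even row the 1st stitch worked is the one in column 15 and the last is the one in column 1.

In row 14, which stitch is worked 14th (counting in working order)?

Stitch:
P

Derivation:
For row 14: chart row = ((14-1) mod 5) + 1 = 4; this is a WS (even) row.
Chart row 4 tiled across columns 1-15: / K P K P K / K P K P K / K P
WS: work from column 15 back to column 1 (reverse the tiled row), swapping K<->P (O and / unchanged).
Row 14 as worked: K P / P K P K P / P K P K P /
Counting 14 along the worked row gives P.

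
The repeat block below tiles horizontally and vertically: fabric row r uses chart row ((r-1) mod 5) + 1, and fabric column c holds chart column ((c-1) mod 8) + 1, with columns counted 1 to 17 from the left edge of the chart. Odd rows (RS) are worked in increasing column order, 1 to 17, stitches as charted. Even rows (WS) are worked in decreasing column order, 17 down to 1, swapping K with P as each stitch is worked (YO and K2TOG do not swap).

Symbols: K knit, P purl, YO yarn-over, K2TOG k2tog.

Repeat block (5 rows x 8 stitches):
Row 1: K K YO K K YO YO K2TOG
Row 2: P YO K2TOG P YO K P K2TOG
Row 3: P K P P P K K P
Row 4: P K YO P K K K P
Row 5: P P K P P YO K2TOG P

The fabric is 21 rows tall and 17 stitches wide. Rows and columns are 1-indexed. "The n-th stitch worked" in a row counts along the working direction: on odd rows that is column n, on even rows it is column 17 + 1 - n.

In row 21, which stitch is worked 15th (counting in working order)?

Row 21: (21-1) mod 5 = 0, so use chart row 1. Odd row -> RS.
Chart row 1 tiled across columns 1-17: K K YO K K YO YO K2TOG K K YO K K YO YO K2TOG K
Right side: take the tiled row as-is (worked left to right from column 1).
The 15th stitch worked is YO.

Stitch:
YO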